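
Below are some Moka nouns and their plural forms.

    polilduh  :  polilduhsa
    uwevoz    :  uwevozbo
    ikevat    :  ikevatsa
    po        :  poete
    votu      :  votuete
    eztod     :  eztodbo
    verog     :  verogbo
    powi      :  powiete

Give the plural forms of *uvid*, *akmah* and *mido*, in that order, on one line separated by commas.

The suffix is conditioned by the final sound: -sa when the stem ends in a voiceless consonant (*polilduh*, *ikevat*); -bo when the stem ends in a voiced consonant (*uwevoz*, *eztod*, *verog*); -ete when the stem ends in a vowel (*po*, *votu*, *powi*).
The final sound of *uvid* is /d/, which is a voiced consonant, so the suffix is -bo, giving *uvidbo*.
Since the final sound of *akmah* is /h/ (a voiceless consonant), it takes -sa, giving *akmahsa*.
*mido*: final sound = /o/, a vowel → -ete → *midoete*.

uvidbo, akmahsa, midoete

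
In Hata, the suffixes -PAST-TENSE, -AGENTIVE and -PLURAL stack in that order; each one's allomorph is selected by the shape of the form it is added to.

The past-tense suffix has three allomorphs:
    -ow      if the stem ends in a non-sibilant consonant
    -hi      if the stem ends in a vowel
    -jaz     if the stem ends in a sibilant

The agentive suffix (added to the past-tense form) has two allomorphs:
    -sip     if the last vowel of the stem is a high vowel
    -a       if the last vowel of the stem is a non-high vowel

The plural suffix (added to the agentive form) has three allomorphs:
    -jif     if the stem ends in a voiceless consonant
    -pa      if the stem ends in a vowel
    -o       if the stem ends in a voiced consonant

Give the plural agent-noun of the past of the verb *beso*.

besohisipjif

The final sound of *beso* is /o/, which is a vowel, so the past-tense suffix is -hi, giving *besohi*.
The past-tense form *besohi* — last vowel /i/ (a high vowel) → -sip → *besohisip*.
The agentive form *besohisip* — final sound /p/ (a voiceless consonant) → -jif → *besohisipjif*.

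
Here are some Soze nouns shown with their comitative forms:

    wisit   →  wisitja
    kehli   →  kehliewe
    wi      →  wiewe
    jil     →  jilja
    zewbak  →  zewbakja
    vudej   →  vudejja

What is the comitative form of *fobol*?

fobolja

The suffix is conditioned by the final sound: -ja when the stem ends in a consonant (*wisit*, *jil*, *zewbak*, *vudej*); -ewe when the stem ends in a vowel (*kehli*, *wi*).
The final sound of *fobol* is /l/, which is a consonant, so the suffix is -ja, giving *fobolja*.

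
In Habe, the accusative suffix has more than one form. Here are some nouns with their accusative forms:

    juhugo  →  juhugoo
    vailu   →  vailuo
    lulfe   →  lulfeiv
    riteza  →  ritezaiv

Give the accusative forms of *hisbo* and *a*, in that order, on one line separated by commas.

hisboo, aiv

The suffix is conditioned by the last vowel: -o when the last vowel of the stem is a rounded vowel (*juhugo*, *vailu*); -iv when the last vowel of the stem is an unrounded vowel (*lulfe*, *riteza*).
*hisbo*: last vowel = /o/, a rounded vowel → -o → *hisboo*.
*a* — last vowel /a/ (an unrounded vowel) → -iv → *aiv*.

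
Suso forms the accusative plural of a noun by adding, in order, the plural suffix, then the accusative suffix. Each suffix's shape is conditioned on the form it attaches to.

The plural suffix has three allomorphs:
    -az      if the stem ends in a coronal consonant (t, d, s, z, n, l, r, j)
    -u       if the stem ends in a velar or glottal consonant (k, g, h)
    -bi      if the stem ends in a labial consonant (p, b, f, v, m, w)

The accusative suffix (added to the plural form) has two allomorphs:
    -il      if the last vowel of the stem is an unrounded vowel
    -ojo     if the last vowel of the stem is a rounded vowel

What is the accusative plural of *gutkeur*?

*gutkeur* — final consonant /r/ (coronal) → -az → *gutkeuraz*.
The plural form *gutkeuraz* — last vowel /a/ (an unrounded vowel) → -il → *gutkeurazil*.

gutkeurazil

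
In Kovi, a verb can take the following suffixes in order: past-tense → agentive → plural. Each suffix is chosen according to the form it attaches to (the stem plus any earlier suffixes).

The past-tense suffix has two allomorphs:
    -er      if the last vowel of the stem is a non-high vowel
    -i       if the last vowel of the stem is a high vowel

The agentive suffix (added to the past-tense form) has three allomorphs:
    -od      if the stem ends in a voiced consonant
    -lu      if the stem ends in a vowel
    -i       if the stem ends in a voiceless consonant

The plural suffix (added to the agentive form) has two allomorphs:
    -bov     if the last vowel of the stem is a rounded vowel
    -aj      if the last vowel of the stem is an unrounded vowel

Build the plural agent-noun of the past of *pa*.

The last vowel of *pa* is /a/, which is a non-high vowel, so the past-tense suffix is -er, giving *paer*.
The past-tense form *paer* — final sound /r/ (a voiced consonant) → -od → *paerod*.
The agentive form *paerod* — last vowel /o/ (a rounded vowel) → -bov → *paerodbov*.

paerodbov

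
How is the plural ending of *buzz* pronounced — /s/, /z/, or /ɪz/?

/ɪz/

The stem *buzz* ends in a sibilant (/s, z, ʃ, ʒ, tʃ, dʒ/).
The plural suffix surfaces as /ɪz/ after sibilants, /s/ after other voiceless consonants, and /z/ after other voiced sounds.
So the plural -s on *buzz* is pronounced /ɪz/.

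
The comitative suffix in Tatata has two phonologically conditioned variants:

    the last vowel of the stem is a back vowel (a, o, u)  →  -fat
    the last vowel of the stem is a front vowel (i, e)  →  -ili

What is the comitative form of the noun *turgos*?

Since the last vowel of *turgos* is /o/ (a back vowel), it takes -fat, giving *turgosfat*.

turgosfat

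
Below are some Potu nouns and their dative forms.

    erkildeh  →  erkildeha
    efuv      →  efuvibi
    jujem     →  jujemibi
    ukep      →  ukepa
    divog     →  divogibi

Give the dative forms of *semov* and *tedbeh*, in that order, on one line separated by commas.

semovibi, tedbeha

The alternation tracks the final consonant of the stem — -a when the stem ends in a voiceless consonant (*erkildeh*, *ukep*); -ibi when the stem ends in a voiced consonant (*efuv*, *jujem*, *divog*).
Since the final consonant of *semov* is /v/ (voiced), it takes -ibi, giving *semovibi*.
*tedbeh* — final consonant /h/ (voiceless) → -a → *tedbeha*.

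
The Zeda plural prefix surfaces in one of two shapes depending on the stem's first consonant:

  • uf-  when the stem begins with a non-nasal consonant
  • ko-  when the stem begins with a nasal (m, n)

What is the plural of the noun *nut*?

konut

*nut* — first consonant /n/ (a nasal) → ko- → *konut*.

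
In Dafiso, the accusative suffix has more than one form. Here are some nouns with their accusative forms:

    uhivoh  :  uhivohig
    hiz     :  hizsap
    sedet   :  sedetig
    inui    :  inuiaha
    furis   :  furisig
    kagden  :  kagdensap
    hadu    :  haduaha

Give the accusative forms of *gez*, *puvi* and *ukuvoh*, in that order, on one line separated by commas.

gezsap, puviaha, ukuvohig

The pattern is voicing of the final sound: -ig when the stem ends in a voiceless consonant (*uhivoh*, *sedet*, *furis*); -sap when the stem ends in a voiced consonant (*hiz*, *kagden*); -aha when the stem ends in a vowel (*inui*, *hadu*).
*gez* — final sound /z/ (a voiced consonant) → -sap → *gezsap*.
*puvi* — final sound /i/ (a vowel) → -aha → *puviaha*.
Since the final sound of *ukuvoh* is /h/ (a voiceless consonant), it takes -ig, giving *ukuvohig*.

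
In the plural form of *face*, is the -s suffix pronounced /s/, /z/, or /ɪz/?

The stem *face* ends in a sibilant (/s, z, ʃ, ʒ, tʃ, dʒ/).
The plural suffix surfaces as /ɪz/ after sibilants, /s/ after other voiceless consonants, and /z/ after other voiced sounds.
So the plural -s on *face* is pronounced /ɪz/.

/ɪz/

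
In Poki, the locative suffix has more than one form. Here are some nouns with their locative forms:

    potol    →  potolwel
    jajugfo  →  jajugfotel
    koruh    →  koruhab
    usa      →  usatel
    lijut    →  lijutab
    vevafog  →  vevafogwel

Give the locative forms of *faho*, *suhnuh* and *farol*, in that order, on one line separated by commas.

fahotel, suhnuhab, farolwel

The pattern is voicing of the final sound: -ab when the stem ends in a voiceless consonant (*koruh*, *lijut*); -wel when the stem ends in a voiced consonant (*potol*, *vevafog*); -tel when the stem ends in a vowel (*jajugfo*, *usa*).
*faho*: final sound = /o/, a vowel → -tel → *fahotel*.
*suhnuh* — final sound /h/ (a voiceless consonant) → -ab → *suhnuhab*.
*farol*: final sound = /l/, a voiced consonant → -wel → *farolwel*.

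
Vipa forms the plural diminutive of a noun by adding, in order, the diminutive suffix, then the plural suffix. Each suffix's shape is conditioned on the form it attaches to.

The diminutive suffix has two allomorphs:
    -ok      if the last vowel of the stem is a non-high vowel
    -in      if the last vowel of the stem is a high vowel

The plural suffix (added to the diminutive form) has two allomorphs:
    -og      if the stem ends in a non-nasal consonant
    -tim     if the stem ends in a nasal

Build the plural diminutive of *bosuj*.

bosujintim

Since the last vowel of *bosuj* is /u/ (a high vowel), it takes -in, giving *bosujin*.
The diminutive form *bosujin*: final consonant = /n/, a nasal → -tim → *bosujintim*.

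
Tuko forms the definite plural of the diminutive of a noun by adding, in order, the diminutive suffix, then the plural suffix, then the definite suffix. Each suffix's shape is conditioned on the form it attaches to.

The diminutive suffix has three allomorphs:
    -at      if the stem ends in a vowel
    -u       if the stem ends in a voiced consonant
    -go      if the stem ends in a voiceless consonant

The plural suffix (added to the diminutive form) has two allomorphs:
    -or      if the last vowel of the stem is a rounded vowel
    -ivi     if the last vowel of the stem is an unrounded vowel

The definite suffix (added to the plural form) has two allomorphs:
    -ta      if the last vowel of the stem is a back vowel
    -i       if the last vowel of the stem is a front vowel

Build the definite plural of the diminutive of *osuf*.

osufgoorta

*osuf* — final sound /f/ (a voiceless consonant) → -go → *osufgo*.
The diminutive form *osufgo* — last vowel /o/ (a rounded vowel) → -or → *osufgoor*.
The plural form *osufgoor*: last vowel = /o/, a back vowel → -ta → *osufgoorta*.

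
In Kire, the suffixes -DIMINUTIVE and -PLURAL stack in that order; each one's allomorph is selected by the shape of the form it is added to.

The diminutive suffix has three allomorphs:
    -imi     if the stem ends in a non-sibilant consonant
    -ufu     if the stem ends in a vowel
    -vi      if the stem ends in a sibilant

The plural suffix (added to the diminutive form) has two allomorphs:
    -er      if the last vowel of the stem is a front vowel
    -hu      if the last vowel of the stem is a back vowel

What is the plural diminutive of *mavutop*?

The final sound of *mavutop* is /p/, which is a non-sibilant consonant, so the diminutive suffix is -imi, giving *mavutopimi*.
Since the last vowel of the diminutive form *mavutopimi* is /i/ (a front vowel), it takes -er, giving *mavutopimier*.

mavutopimier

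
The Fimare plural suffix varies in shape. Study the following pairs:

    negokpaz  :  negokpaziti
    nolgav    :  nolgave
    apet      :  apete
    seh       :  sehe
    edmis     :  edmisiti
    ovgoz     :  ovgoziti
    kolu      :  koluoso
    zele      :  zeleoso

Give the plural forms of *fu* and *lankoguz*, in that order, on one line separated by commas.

fuoso, lankoguziti

The pattern is sibilance of the final sound: -iti when the stem ends in a sibilant (*negokpaz*, *edmis*, *ovgoz*); -e when the stem ends in a non-sibilant consonant (*nolgav*, *apet*, *seh*); -oso when the stem ends in a vowel (*kolu*, *zele*).
The final sound of *fu* is /u/, which is a vowel, so the suffix is -oso, giving *fuoso*.
*lankoguz* — final sound /z/ (a sibilant) → -iti → *lankoguziti*.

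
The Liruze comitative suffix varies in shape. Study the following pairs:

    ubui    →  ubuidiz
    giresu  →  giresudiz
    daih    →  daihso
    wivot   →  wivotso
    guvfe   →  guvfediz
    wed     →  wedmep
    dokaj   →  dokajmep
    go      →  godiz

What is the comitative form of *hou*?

The alternation tracks the final sound of the stem — -so when the stem ends in a voiceless consonant (*daih*, *wivot*); -mep when the stem ends in a voiced consonant (*wed*, *dokaj*); -diz when the stem ends in a vowel (*ubui*, *giresu*, *guvfe*, *go*).
Since the final sound of *hou* is /u/ (a vowel), it takes -diz, giving *houdiz*.

houdiz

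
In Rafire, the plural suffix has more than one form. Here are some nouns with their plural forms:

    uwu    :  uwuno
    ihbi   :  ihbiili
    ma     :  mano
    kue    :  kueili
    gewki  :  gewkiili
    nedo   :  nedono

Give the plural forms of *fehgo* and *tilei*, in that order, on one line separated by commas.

fehgono, tileiili

Looking at the last vowel of each stem: -ili when the last vowel of the stem is a front vowel (*ihbi*, *kue*, *gewki*); -no when the last vowel of the stem is a back vowel (*uwu*, *ma*, *nedo*).
Since the last vowel of *fehgo* is /o/ (a back vowel), it takes -no, giving *fehgono*.
*tilei*: last vowel = /i/, a front vowel → -ili → *tileiili*.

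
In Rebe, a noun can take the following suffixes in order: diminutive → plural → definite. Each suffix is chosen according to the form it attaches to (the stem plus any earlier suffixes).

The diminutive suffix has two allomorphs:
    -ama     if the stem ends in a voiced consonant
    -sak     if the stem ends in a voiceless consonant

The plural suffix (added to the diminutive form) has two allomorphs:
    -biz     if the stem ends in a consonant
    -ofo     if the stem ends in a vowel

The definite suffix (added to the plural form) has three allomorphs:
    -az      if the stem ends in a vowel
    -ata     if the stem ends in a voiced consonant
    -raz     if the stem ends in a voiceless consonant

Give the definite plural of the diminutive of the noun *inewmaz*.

inewmazamaofoaz

The final consonant of *inewmaz* is /z/, which is voiced, so the diminutive suffix is -ama, giving *inewmazama*.
Since the final sound of the diminutive form *inewmazama* is /a/ (a vowel), it takes -ofo, giving *inewmazamaofo*.
The plural form *inewmazamaofo* — final sound /o/ (a vowel) → -az → *inewmazamaofoaz*.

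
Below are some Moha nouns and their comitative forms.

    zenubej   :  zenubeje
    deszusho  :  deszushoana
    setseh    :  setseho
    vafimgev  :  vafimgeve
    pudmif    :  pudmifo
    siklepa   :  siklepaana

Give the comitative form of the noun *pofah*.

The suffix is conditioned by the final sound: -o when the stem ends in a voiceless consonant (*setseh*, *pudmif*); -e when the stem ends in a voiced consonant (*zenubej*, *vafimgev*); -ana when the stem ends in a vowel (*deszusho*, *siklepa*).
*pofah* — final sound /h/ (a voiceless consonant) → -o → *pofaho*.

pofaho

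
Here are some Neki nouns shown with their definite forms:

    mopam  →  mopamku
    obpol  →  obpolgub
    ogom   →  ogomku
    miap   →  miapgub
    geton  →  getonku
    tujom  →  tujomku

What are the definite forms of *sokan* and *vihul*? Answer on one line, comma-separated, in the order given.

sokanku, vihulgub

The suffix is conditioned by the final consonant: -ku when the stem ends in a nasal (*mopam*, *ogom*, *geton*, *tujom*); -gub when the stem ends in a non-nasal consonant (*obpol*, *miap*).
Since the final consonant of *sokan* is /n/ (a nasal), it takes -ku, giving *sokanku*.
*vihul*: final consonant = /l/, non-nasal → -gub → *vihulgub*.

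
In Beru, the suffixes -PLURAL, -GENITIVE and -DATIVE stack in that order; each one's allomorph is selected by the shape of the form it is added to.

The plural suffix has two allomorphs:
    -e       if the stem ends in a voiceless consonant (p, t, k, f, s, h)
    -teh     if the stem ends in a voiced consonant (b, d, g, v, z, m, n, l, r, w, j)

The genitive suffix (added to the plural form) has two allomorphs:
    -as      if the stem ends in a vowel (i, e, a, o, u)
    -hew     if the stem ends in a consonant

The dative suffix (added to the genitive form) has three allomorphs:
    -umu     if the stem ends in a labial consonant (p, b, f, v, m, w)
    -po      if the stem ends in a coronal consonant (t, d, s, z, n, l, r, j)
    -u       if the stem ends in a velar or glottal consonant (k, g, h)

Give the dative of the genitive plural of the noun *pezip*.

*pezip* — final consonant /p/ (voiceless) → -e → *pezipe*.
Since the final sound of the plural form *pezipe* is /e/ (a vowel), it takes -as, giving *pezipeas*.
The genitive form *pezipeas*: final consonant = /s/, coronal → -po → *pezipeaspo*.

pezipeaspo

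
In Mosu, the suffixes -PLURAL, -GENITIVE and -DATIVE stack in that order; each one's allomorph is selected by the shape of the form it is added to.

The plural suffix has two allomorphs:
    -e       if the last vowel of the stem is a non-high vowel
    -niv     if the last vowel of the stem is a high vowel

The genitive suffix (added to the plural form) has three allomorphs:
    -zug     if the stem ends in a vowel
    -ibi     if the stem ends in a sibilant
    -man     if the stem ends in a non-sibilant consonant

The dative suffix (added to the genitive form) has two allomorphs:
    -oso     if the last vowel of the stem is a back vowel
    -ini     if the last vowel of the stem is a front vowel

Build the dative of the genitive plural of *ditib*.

*ditib*: last vowel = /i/, a high vowel → -niv → *ditibniv*.
The plural form *ditibniv*: final sound = /v/, a non-sibilant consonant → -man → *ditibnivman*.
The genitive form *ditibnivman*: last vowel = /a/, a back vowel → -oso → *ditibnivmanoso*.

ditibnivmanoso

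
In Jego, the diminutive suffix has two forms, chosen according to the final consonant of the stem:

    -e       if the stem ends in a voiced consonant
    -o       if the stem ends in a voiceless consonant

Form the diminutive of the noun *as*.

aso

The final consonant of *as* is /s/, which is voiceless, so the suffix is -o, giving *aso*.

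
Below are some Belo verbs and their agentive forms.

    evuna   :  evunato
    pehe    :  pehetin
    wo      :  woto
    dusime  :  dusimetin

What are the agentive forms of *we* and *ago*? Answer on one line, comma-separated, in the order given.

wetin, agoto

Looking at the last vowel of each stem: -tin when the last vowel of the stem is a front vowel (*pehe*, *dusime*); -to when the last vowel of the stem is a back vowel (*evuna*, *wo*).
*we*: last vowel = /e/, a front vowel → -tin → *wetin*.
The last vowel of *ago* is /o/, which is a back vowel, so the suffix is -to, giving *agoto*.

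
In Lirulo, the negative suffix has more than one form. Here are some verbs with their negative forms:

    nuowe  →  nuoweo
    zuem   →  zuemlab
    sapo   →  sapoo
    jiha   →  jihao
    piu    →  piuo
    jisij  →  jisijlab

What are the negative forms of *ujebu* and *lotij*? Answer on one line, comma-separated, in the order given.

Looking at the final sound of each stem: -lab when the stem ends in a consonant (*zuem*, *jisij*); -o when the stem ends in a vowel (*nuowe*, *sapo*, *jiha*, *piu*).
Since the final sound of *ujebu* is /u/ (a vowel), it takes -o, giving *ujebuo*.
The final sound of *lotij* is /j/, which is a consonant, so the suffix is -lab, giving *lotijlab*.

ujebuo, lotijlab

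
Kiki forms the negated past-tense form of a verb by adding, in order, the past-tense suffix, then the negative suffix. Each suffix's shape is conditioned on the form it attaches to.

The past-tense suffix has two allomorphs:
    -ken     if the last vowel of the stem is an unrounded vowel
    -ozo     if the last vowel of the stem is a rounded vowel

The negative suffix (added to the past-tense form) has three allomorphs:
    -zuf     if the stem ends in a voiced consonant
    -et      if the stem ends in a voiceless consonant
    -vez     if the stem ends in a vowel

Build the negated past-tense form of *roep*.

roepkenzuf

*roep* — last vowel /e/ (an unrounded vowel) → -ken → *roepken*.
The past-tense form *roepken*: final sound = /n/, a voiced consonant → -zuf → *roepkenzuf*.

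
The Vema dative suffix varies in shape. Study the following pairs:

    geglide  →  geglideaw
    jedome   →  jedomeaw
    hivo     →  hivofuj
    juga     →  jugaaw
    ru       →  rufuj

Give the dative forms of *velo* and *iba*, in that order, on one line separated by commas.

velofuj, ibaaw

The suffix is conditioned by the last vowel: -fuj when the last vowel of the stem is a rounded vowel (*hivo*, *ru*); -aw when the last vowel of the stem is an unrounded vowel (*geglide*, *jedome*, *juga*).
*velo* — last vowel /o/ (a rounded vowel) → -fuj → *velofuj*.
Since the last vowel of *iba* is /a/ (an unrounded vowel), it takes -aw, giving *ibaaw*.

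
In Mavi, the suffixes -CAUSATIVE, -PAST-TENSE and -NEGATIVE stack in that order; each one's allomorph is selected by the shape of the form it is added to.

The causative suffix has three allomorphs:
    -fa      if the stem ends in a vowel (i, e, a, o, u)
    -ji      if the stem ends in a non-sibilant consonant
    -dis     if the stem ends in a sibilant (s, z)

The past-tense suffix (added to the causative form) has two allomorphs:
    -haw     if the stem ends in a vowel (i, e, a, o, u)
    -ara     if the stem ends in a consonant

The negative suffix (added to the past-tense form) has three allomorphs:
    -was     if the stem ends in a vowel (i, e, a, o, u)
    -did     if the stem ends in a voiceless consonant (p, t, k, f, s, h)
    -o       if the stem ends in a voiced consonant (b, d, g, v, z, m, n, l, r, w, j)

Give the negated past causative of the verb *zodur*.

*zodur*: final sound = /r/, a non-sibilant consonant → -ji → *zodurji*.
The causative form *zodurji* — final sound /i/ (a vowel) → -haw → *zodurjihaw*.
The final sound of the past-tense form *zodurjihaw* is /w/, which is a voiced consonant, so the negative suffix is -o, giving *zodurjihawo*.

zodurjihawo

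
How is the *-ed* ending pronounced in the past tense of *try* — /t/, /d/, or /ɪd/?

The stem *try* ends in a voiced sound other than /d/.
The -ed suffix is realized as /ɪd/ after /t, d/; as /t/ after other voiceless consonants; and as /d/ after other voiced sounds.
So -ed on *try* is pronounced /d/.

/d/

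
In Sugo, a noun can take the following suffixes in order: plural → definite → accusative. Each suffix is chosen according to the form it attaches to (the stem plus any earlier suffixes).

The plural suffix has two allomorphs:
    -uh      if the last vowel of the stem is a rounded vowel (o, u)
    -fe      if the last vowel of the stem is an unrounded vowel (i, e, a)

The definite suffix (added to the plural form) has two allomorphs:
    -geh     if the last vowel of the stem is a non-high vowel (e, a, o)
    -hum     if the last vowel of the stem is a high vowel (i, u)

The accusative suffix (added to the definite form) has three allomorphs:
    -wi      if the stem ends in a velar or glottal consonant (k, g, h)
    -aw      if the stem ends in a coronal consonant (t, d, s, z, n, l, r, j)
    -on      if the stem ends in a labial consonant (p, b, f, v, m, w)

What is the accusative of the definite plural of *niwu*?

niwuuhhumon

Since the last vowel of *niwu* is /u/ (a rounded vowel), it takes -uh, giving *niwuuh*.
The plural form *niwuuh*: last vowel = /u/, a high vowel → -hum → *niwuuhhum*.
The definite form *niwuuhhum* — final consonant /m/ (labial) → -on → *niwuuhhumon*.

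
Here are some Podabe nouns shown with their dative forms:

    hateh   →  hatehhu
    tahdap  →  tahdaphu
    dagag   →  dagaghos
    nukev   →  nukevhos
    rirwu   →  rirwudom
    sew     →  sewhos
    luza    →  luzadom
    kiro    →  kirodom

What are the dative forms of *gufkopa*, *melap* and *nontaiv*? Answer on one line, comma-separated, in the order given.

gufkopadom, melaphu, nontaivhos

Looking at the final sound of each stem: -hu when the stem ends in a voiceless consonant (*hateh*, *tahdap*); -hos when the stem ends in a voiced consonant (*dagag*, *nukev*, *sew*); -dom when the stem ends in a vowel (*rirwu*, *luza*, *kiro*).
*gufkopa* — final sound /a/ (a vowel) → -dom → *gufkopadom*.
Since the final sound of *melap* is /p/ (a voiceless consonant), it takes -hu, giving *melaphu*.
*nontaiv*: final sound = /v/, a voiced consonant → -hos → *nontaivhos*.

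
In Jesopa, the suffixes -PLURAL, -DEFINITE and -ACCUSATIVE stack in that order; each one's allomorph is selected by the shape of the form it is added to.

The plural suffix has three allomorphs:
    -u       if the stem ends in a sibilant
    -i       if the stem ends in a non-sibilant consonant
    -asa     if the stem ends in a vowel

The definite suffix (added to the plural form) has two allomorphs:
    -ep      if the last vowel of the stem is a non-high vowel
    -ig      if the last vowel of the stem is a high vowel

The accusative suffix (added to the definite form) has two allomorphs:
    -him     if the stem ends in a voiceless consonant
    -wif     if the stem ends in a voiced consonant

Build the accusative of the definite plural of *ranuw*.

ranuwiigwif

The final sound of *ranuw* is /w/, which is a non-sibilant consonant, so the plural suffix is -i, giving *ranuwi*.
The plural form *ranuwi* — last vowel /i/ (a high vowel) → -ig → *ranuwiig*.
The final consonant of the definite form *ranuwiig* is /g/, which is voiced, so the accusative suffix is -wif, giving *ranuwiigwif*.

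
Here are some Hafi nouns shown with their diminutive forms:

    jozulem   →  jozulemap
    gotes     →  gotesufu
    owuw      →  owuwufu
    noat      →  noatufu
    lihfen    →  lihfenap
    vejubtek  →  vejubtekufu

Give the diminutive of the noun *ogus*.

The suffix is conditioned by the final consonant: -ap when the stem ends in a nasal (*jozulem*, *lihfen*); -ufu when the stem ends in a non-nasal consonant (*gotes*, *owuw*, *noat*, *vejubtek*).
The final consonant of *ogus* is /s/, which is non-nasal, so the suffix is -ufu, giving *ogusufu*.

ogusufu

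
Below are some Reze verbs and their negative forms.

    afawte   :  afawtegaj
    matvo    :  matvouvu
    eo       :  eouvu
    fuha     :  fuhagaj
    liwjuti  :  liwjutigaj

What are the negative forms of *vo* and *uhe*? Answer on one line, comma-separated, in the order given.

The pattern is rounding harmony: -uvu when the last vowel of the stem is a rounded vowel (*matvo*, *eo*); -gaj when the last vowel of the stem is an unrounded vowel (*afawte*, *fuha*, *liwjuti*).
*vo*: last vowel = /o/, a rounded vowel → -uvu → *vouvu*.
Since the last vowel of *uhe* is /e/ (an unrounded vowel), it takes -gaj, giving *uhegaj*.

vouvu, uhegaj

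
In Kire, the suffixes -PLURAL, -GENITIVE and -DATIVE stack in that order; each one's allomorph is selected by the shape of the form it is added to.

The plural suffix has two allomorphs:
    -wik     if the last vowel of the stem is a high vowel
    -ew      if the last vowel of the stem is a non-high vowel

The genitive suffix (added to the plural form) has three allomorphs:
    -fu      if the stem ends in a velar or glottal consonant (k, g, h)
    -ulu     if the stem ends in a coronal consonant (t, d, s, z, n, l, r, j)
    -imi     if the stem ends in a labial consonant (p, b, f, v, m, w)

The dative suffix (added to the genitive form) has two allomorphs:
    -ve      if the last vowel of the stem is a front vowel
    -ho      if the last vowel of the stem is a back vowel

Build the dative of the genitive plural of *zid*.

The last vowel of *zid* is /i/, which is a high vowel, so the plural suffix is -wik, giving *zidwik*.
The final consonant of the plural form *zidwik* is /k/, which is velar/glottal, so the genitive suffix is -fu, giving *zidwikfu*.
The last vowel of the genitive form *zidwikfu* is /u/, which is a back vowel, so the dative suffix is -ho, giving *zidwikfuho*.

zidwikfuho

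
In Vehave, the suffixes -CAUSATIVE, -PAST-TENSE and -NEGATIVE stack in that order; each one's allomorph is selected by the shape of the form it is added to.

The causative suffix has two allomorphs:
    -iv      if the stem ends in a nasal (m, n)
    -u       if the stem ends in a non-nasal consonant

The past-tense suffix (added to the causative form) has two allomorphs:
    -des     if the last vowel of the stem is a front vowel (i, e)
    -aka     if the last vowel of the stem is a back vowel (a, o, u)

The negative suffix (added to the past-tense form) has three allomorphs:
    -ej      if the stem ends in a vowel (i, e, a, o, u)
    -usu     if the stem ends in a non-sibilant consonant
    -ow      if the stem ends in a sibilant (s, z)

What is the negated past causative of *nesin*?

nesinivdesow

Since the final consonant of *nesin* is /n/ (a nasal), it takes -iv, giving *nesiniv*.
The causative form *nesiniv* — last vowel /i/ (a front vowel) → -des → *nesinivdes*.
The past-tense form *nesinivdes*: final sound = /s/, a sibilant → -ow → *nesinivdesow*.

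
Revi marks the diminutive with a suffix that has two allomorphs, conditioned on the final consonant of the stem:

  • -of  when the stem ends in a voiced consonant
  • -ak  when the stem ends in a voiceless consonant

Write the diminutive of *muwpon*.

Since the final consonant of *muwpon* is /n/ (voiced), it takes -of, giving *muwponof*.

muwponof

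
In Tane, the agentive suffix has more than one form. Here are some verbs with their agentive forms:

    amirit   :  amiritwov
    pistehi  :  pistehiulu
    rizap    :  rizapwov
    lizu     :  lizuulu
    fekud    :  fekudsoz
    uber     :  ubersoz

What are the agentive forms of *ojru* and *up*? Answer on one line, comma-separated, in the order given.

Looking at the final sound of each stem: -wov when the stem ends in a voiceless consonant (*amirit*, *rizap*); -soz when the stem ends in a voiced consonant (*fekud*, *uber*); -ulu when the stem ends in a vowel (*pistehi*, *lizu*).
*ojru* — final sound /u/ (a vowel) → -ulu → *ojruulu*.
Since the final sound of *up* is /p/ (a voiceless consonant), it takes -wov, giving *upwov*.

ojruulu, upwov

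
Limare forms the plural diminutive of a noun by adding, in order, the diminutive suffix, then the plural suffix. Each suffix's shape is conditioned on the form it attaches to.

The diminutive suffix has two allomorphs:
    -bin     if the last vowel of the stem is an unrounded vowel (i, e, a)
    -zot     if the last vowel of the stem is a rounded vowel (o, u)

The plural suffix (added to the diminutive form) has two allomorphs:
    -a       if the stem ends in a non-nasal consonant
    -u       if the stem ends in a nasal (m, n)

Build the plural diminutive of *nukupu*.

nukupuzota

Since the last vowel of *nukupu* is /u/ (a rounded vowel), it takes -zot, giving *nukupuzot*.
Since the final consonant of the diminutive form *nukupuzot* is /t/ (non-nasal), it takes -a, giving *nukupuzota*.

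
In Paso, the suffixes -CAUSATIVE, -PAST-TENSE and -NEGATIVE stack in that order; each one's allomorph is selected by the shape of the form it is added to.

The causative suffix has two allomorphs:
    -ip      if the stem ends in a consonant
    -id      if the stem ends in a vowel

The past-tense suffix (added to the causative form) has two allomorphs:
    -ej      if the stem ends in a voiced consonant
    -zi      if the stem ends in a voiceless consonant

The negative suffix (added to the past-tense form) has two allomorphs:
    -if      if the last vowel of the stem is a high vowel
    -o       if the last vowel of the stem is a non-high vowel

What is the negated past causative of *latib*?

Since the final sound of *latib* is /b/ (a consonant), it takes -ip, giving *latibip*.
The causative form *latibip* — final consonant /p/ (voiceless) → -zi → *latibipzi*.
The past-tense form *latibipzi* — last vowel /i/ (a high vowel) → -if → *latibipziif*.

latibipziif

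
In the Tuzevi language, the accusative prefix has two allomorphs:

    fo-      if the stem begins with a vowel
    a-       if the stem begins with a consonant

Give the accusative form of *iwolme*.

foiwolme

Since the first sound of *iwolme* is /i/ (a vowel), it takes fo-, giving *foiwolme*.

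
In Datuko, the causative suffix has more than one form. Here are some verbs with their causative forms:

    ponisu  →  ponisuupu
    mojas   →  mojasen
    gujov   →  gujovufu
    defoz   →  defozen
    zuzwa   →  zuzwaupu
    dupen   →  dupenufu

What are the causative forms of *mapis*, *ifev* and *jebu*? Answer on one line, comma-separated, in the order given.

Looking at the final sound of each stem: -en when the stem ends in a sibilant (*mojas*, *defoz*); -ufu when the stem ends in a non-sibilant consonant (*gujov*, *dupen*); -upu when the stem ends in a vowel (*ponisu*, *zuzwa*).
*mapis* — final sound /s/ (a sibilant) → -en → *mapisen*.
Since the final sound of *ifev* is /v/ (a non-sibilant consonant), it takes -ufu, giving *ifevufu*.
The final sound of *jebu* is /u/, which is a vowel, so the suffix is -upu, giving *jebuupu*.

mapisen, ifevufu, jebuupu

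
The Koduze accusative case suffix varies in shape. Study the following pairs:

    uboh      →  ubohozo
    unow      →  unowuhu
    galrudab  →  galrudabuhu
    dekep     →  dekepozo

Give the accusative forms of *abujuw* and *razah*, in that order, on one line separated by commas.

abujuwuhu, razahozo

The pattern is voicing of the final consonant: -ozo when the stem ends in a voiceless consonant (*uboh*, *dekep*); -uhu when the stem ends in a voiced consonant (*unow*, *galrudab*).
Since the final consonant of *abujuw* is /w/ (voiced), it takes -uhu, giving *abujuwuhu*.
Since the final consonant of *razah* is /h/ (voiceless), it takes -ozo, giving *razahozo*.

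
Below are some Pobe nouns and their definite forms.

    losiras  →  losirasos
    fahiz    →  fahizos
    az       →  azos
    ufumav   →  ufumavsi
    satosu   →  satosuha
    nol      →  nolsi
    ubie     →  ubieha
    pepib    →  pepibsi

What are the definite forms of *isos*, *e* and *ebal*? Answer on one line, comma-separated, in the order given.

The suffix is conditioned by the final sound: -os when the stem ends in a sibilant (*losiras*, *fahiz*, *az*); -si when the stem ends in a non-sibilant consonant (*ufumav*, *nol*, *pepib*); -ha when the stem ends in a vowel (*satosu*, *ubie*).
Since the final sound of *isos* is /s/ (a sibilant), it takes -os, giving *isosos*.
The final sound of *e* is /e/, which is a vowel, so the suffix is -ha, giving *eha*.
*ebal*: final sound = /l/, a non-sibilant consonant → -si → *ebalsi*.

isosos, eha, ebalsi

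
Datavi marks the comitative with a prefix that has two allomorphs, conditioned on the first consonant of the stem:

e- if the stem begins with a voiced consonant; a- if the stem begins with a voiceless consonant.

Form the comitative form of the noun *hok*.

*hok* — first consonant /h/ (voiceless) → a- → *ahok*.

ahok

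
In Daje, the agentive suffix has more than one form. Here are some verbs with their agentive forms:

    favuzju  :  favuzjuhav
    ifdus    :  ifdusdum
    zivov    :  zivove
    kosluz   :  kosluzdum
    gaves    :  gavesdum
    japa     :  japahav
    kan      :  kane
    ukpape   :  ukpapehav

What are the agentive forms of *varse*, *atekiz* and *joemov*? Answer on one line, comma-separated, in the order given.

varsehav, atekizdum, joemove

The suffix is conditioned by the final sound: -dum when the stem ends in a sibilant (*ifdus*, *kosluz*, *gaves*); -e when the stem ends in a non-sibilant consonant (*zivov*, *kan*); -hav when the stem ends in a vowel (*favuzju*, *japa*, *ukpape*).
*varse* — final sound /e/ (a vowel) → -hav → *varsehav*.
*atekiz*: final sound = /z/, a sibilant → -dum → *atekizdum*.
*joemov*: final sound = /v/, a non-sibilant consonant → -e → *joemove*.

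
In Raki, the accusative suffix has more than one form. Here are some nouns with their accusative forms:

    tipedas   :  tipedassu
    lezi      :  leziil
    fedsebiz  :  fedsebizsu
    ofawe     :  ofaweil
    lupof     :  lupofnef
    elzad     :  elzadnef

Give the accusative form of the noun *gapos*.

gapossu

The suffix is conditioned by the final sound: -su when the stem ends in a sibilant (*tipedas*, *fedsebiz*); -nef when the stem ends in a non-sibilant consonant (*lupof*, *elzad*); -il when the stem ends in a vowel (*lezi*, *ofawe*).
Since the final sound of *gapos* is /s/ (a sibilant), it takes -su, giving *gapossu*.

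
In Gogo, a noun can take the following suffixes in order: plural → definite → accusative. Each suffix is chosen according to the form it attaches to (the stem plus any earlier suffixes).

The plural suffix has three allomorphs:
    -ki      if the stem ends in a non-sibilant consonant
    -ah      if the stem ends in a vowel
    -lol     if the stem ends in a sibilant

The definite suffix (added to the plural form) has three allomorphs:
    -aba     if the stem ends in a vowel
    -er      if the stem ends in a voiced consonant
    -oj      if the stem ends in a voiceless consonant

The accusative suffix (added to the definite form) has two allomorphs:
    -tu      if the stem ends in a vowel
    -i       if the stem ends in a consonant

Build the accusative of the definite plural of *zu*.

zuahoji

*zu* — final sound /u/ (a vowel) → -ah → *zuah*.
Since the final sound of the plural form *zuah* is /h/ (a voiceless consonant), it takes -oj, giving *zuahoj*.
The definite form *zuahoj* — final sound /j/ (a consonant) → -i → *zuahoji*.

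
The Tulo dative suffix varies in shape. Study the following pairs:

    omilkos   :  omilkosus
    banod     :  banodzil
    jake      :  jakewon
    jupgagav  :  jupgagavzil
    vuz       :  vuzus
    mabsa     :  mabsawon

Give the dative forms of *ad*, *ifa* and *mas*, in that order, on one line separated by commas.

adzil, ifawon, masus

The pattern is sibilance of the final sound: -us when the stem ends in a sibilant (*omilkos*, *vuz*); -zil when the stem ends in a non-sibilant consonant (*banod*, *jupgagav*); -won when the stem ends in a vowel (*jake*, *mabsa*).
The final sound of *ad* is /d/, which is a non-sibilant consonant, so the suffix is -zil, giving *adzil*.
*ifa* — final sound /a/ (a vowel) → -won → *ifawon*.
*mas* — final sound /s/ (a sibilant) → -us → *masus*.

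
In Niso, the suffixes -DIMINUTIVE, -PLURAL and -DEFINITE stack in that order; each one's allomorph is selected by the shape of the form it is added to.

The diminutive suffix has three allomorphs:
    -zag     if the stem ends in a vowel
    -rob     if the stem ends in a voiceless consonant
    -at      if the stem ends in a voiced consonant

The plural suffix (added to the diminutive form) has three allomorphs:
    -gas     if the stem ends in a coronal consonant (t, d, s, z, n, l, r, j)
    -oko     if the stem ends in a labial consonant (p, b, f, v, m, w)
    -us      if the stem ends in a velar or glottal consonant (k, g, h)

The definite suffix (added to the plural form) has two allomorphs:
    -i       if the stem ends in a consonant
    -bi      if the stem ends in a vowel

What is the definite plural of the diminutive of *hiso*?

hisozagusi

Since the final sound of *hiso* is /o/ (a vowel), it takes -zag, giving *hisozag*.
The final consonant of the diminutive form *hisozag* is /g/, which is velar/glottal, so the plural suffix is -us, giving *hisozagus*.
Since the final sound of the plural form *hisozagus* is /s/ (a consonant), it takes -i, giving *hisozagusi*.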